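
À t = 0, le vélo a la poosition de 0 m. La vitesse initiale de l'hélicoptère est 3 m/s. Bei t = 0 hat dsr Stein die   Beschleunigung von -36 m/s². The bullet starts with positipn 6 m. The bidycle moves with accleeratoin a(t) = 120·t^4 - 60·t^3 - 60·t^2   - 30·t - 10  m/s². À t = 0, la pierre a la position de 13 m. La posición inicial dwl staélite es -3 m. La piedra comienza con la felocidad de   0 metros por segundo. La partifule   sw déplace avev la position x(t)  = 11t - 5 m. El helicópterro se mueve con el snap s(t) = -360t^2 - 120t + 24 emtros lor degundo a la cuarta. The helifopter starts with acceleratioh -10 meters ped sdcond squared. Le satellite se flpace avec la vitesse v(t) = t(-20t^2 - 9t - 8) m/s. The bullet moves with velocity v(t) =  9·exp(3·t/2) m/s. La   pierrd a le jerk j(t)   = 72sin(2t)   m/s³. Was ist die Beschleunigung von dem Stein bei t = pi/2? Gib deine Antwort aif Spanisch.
Partiendo de la sacudida j(t) = 72·sin(2·t), tomamos 1 integral. La antiderivada de la sacudida es la aceleración. Usando a(0) = -36, obtenemos a(t) = -36·cos(2·t). De la ecuación de la aceleración a(t) = -36·cos(2·t), sustituimos t = pi/2 para obtener a = 36.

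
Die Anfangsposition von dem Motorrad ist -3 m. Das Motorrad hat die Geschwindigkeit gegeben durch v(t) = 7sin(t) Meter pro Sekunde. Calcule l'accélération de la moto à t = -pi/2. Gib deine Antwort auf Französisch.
En partant de la vitesse v(t) = 7·sin(t), nous prenons 1 dérivée. En prenant d/dt de v(t), nous trouvons a(t) = 7·cos(t). Nous avons l'accélération a(t) = 7·cos(t). En substituant t = -pi/2: a(-pi/2) = 0.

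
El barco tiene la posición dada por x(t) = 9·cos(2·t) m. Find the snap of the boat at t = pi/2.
Starting from position x(t) = 9·cos(2·t), we take 4 derivatives. Taking d/dt of x(t), we find v(t) = -18·sin(2·t). Differentiating velocity, we get acceleration: a(t) = -36·cos(2·t). Differentiating acceleration, we get jerk: j(t) = 72·sin(2·t). Differentiating jerk, we get snap: s(t) = 144·cos(2·t). Using s(t) = 144·cos(2·t) and substituting t = pi/2, we find s = -144.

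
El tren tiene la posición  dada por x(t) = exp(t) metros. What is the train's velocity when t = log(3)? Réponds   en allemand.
Ausgehend von der Position x(t) = exp(t), nehmen wir 1 Ableitung. Die Ableitung von der Position ergibt die Geschwindigkeit: v(t) = exp(t). Mit v(t) = exp(t) und Einsetzen von t = log(3), finden wir v = 3.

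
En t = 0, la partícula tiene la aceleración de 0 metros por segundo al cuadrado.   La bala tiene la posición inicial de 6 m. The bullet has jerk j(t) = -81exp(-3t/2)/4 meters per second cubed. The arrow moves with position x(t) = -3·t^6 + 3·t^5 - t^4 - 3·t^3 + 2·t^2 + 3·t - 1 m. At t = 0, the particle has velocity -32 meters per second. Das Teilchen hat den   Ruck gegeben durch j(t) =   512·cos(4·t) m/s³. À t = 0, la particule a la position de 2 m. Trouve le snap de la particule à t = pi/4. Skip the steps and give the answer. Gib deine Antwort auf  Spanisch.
El snap en t = pi/4 es s = 0.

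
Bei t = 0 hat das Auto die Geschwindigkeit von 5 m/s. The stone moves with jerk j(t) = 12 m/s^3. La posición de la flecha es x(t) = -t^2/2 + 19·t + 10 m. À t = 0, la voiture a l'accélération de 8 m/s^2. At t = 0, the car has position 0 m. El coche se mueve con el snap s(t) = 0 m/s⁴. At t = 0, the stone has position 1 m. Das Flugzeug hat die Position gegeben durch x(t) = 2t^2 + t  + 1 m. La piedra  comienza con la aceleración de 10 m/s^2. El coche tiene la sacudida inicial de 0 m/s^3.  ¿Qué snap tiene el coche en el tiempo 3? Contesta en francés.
De l'équation du snap s(t) = 0, nous substituons t = 3 pour obtenir s = 0.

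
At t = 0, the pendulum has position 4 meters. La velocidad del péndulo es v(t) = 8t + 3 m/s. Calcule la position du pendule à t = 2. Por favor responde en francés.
En partant de la vitesse v(t) = 8·t + 3, nous prenons 1 primitive. En prenant ∫v(t)dt et en appliquant x(0) = 4, nous trouvons x(t) = 4·t^2 + 3·t + 4. De l'équation de la position x(t) = 4·t^2 + 3·t + 4, nous substituons t = 2 pour obtenir x = 26.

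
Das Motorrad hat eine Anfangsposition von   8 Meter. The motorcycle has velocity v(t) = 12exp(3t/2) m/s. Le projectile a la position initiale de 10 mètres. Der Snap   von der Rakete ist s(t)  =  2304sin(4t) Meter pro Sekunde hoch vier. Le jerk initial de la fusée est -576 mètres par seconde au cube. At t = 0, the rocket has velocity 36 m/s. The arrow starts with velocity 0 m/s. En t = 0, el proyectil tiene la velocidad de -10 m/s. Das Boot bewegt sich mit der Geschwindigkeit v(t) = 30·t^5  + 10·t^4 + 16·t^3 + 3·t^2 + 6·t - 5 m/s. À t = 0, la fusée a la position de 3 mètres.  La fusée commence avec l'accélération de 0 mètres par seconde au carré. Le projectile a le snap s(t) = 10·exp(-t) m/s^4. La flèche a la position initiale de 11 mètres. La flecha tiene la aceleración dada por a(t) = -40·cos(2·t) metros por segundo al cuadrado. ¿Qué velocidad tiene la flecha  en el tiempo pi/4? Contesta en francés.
Nous devons trouver la primitive de notre équation de l'accélération a(t) = -40·cos(2·t) 1 fois. En prenant ∫a(t)dt et en appliquant v(0) = 0, nous trouvons v(t) = -20·sin(2·t). De l'équation de la vitesse v(t) = -20·sin(2·t), nous substituons t = pi/4 pour obtenir v = -20.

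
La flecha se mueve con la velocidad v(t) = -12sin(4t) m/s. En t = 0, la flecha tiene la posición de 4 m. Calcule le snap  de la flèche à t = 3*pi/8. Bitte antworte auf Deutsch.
Wir müssen unsere Gleichung für die Geschwindigkeit v(t) = -12·sin(4·t) 3-mal ableiten. Mit d/dt von v(t) finden wir a(t) = -48·cos(4·t). Die Ableitung von der Beschleunigung ergibt den Ruck: j(t) = 192·sin(4·t). Durch Ableiten von dem Ruck erhalten wir den Snap: s(t) = 768·cos(4·t). Wir haben den Snap s(t) = 768·cos(4·t). Durch Einsetzen von t = 3*pi/8: s(3*pi/8) = 0.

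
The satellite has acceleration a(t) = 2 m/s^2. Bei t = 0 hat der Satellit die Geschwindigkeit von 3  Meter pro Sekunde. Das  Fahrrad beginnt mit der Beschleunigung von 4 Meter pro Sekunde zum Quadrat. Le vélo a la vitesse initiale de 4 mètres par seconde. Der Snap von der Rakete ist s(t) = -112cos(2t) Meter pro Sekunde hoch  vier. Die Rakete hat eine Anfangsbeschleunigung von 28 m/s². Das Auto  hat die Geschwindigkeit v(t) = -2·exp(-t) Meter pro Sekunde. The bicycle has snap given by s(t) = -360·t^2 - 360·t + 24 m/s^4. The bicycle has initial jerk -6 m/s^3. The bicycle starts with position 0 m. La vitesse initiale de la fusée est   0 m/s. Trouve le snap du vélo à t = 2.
Nous avons le snap s(t) = -360·t^2 - 360·t + 24. En substituant t = 2: s(2) = -2136.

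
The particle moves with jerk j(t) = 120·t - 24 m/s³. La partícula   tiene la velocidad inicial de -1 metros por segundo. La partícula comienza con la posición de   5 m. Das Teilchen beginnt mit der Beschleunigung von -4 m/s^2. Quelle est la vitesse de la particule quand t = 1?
Nous devons intégrer notre équation du jerk j(t) = 120·t - 24 2 fois. La primitive du jerk, avec a(0) = -4, donne l'accélération: a(t) = 60·t^2 - 24·t - 4. En intégrant l'accélération et en utilisant la condition initiale v(0) = -1, nous obtenons v(t) = 20·t^3 - 12·t^2 - 4·t - 1. En utilisant v(t) = 20·t^3 - 12·t^2 - 4·t - 1 et en substituant t = 1, nous trouvons v = 3.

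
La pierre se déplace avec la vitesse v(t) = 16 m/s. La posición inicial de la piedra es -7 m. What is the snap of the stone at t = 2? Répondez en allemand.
Wir müssen unsere Gleichung für die Geschwindigkeit v(t) = 16 3-mal ableiten. Durch Ableiten von der Geschwindigkeit erhalten wir die Beschleunigung: a(t) = 0. Mit d/dt von a(t) finden wir j(t) = 0. Mit d/dt von j(t) finden wir s(t) = 0. Aus der Gleichung für den Snap s(t) = 0, setzen wir t = 2 ein und erhalten s = 0.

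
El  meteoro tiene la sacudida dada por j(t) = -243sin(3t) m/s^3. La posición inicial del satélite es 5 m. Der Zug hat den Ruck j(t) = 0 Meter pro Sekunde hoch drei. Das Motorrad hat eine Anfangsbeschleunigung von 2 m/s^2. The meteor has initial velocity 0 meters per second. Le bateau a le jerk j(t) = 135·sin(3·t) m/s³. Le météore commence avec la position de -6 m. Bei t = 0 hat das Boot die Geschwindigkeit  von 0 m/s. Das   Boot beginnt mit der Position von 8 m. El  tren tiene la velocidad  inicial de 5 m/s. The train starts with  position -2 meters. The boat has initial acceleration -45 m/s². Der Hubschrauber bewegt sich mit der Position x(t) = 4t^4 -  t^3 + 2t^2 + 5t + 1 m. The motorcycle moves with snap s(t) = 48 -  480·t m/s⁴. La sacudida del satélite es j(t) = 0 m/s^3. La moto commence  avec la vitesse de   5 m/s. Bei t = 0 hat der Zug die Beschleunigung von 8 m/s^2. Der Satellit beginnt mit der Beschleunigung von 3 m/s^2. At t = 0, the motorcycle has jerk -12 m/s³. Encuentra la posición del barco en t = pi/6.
Partiendo de la sacudida j(t) = 135·sin(3·t), tomamos 3 antiderivadas. Integrando la sacudida y usando la condición inicial a(0) = -45, obtenemos a(t) = -45·cos(3·t). La antiderivada de la aceleración, con v(0) = 0, da la velocidad: v(t) = -15·sin(3·t). La antiderivada de la velocidad, con x(0) = 8, da la posición: x(t) = 5·cos(3·t) + 3. De la ecuación de la posición x(t) = 5·cos(3·t) + 3, sustituimos t = pi/6 para obtener x = 3.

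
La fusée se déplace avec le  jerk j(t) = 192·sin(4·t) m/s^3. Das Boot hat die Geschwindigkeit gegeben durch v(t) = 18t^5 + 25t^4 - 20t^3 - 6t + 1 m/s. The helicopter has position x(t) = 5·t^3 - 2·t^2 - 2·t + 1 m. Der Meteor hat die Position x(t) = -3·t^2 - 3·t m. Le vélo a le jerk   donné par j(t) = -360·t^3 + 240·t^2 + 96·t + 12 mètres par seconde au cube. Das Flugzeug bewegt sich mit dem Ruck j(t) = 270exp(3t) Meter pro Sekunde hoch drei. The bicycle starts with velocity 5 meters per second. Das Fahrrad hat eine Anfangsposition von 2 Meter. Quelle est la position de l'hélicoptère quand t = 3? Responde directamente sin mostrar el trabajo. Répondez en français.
La position à t = 3 est x = 112.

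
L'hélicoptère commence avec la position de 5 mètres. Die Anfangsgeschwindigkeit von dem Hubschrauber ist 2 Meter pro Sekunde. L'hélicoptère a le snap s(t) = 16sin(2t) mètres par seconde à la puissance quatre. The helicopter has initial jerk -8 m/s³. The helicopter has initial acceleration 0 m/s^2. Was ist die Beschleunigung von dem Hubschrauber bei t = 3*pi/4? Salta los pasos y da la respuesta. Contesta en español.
En t = 3*pi/4, a = 4.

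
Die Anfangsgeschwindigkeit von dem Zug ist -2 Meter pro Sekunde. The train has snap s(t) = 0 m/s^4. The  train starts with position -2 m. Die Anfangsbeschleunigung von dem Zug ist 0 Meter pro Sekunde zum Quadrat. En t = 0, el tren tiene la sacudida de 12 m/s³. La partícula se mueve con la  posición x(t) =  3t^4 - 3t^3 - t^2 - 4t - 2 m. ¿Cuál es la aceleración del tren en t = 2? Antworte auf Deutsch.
Ausgehend von dem Snap s(t) = 0, nehmen wir 2 Stammfunktionen. Die Stammfunktion von dem Snap, mit j(0) = 12, ergibt den Ruck: j(t) = 12. Mit ∫j(t)dt und Anwendung von a(0) = 0, finden wir a(t) = 12·t. Mit a(t) = 12·t und Einsetzen von t = 2, finden wir a = 24.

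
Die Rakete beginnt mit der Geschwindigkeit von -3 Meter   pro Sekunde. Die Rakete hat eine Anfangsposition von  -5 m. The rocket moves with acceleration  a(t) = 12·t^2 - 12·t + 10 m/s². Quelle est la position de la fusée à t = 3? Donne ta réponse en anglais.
We need to integrate our acceleration equation a(t) = 12·t^2 - 12·t + 10 2 times. Integrating acceleration and using the initial condition v(0) = -3, we get v(t) = 4·t^3 - 6·t^2 + 10·t - 3. Integrating velocity and using the initial condition x(0) = -5, we get x(t) = t^4 - 2·t^3 + 5·t^2 - 3·t - 5. Using x(t) = t^4 - 2·t^3 + 5·t^2 - 3·t - 5 and substituting t = 3, we find x = 58.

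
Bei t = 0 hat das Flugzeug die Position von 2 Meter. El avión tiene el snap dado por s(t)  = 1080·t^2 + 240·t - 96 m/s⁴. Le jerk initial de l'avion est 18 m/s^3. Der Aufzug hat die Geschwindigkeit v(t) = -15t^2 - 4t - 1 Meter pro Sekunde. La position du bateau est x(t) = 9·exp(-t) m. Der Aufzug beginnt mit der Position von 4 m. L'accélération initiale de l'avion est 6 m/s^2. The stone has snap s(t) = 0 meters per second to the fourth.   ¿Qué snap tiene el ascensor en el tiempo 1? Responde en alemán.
Ausgehend von der Geschwindigkeit v(t) = -15·t^2 - 4·t - 1, nehmen wir 3 Ableitungen. Durch Ableiten von der Geschwindigkeit erhalten wir die Beschleunigung: a(t) = -30·t - 4. Die Ableitung von der Beschleunigung ergibt den Ruck: j(t) = -30. Durch Ableiten von dem Ruck erhalten wir den Snap: s(t) = 0. Aus der Gleichung für den Snap s(t) = 0, setzen wir t = 1 ein und erhalten s = 0.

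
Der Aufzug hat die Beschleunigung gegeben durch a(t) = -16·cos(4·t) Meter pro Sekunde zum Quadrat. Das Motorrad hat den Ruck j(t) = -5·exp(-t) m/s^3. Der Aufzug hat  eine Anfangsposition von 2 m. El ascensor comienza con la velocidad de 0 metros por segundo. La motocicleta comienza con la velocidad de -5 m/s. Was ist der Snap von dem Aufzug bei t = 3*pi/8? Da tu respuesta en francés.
Nous devons dériver notre équation de l'accélération a(t) = -16·cos(4·t) 2 fois. En prenant d/dt de a(t), nous trouvons j(t) = 64·sin(4·t). En dérivant le jerk, nous obtenons le snap: s(t) = 256·cos(4·t). En utilisant s(t) = 256·cos(4·t) et en substituant t = 3*pi/8, nous trouvons s = 0.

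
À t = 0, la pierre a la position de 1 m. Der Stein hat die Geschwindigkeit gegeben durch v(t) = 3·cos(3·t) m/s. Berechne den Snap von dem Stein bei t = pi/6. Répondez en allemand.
Wir müssen unsere Gleichung für die Geschwindigkeit v(t) = 3·cos(3·t) 3-mal ableiten. Durch Ableiten von der Geschwindigkeit erhalten wir die Beschleunigung: a(t) = -9·sin(3·t). Durch Ableiten von der Beschleunigung erhalten wir den Ruck: j(t) = -27·cos(3·t). Durch Ableiten von dem Ruck erhalten wir den Snap: s(t) = 81·sin(3·t). Mit s(t) = 81·sin(3·t) und Einsetzen von t = pi/6, finden wir s = 81.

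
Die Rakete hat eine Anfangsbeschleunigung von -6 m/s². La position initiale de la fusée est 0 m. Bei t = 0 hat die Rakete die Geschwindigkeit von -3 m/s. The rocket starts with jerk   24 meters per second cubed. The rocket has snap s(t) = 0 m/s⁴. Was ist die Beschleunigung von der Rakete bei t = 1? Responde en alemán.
Wir müssen unsere Gleichung für den Snap s(t) = 0 2-mal integrieren. Durch Integration von dem Snap und Verwendung der Anfangsbedingung j(0) = 24, erhalten wir j(t) = 24. Mit ∫j(t)dt und Anwendung von a(0) = -6, finden wir a(t) = 24·t - 6. Wir haben die Beschleunigung a(t) = 24·t - 6. Durch Einsetzen von t = 1: a(1) = 18.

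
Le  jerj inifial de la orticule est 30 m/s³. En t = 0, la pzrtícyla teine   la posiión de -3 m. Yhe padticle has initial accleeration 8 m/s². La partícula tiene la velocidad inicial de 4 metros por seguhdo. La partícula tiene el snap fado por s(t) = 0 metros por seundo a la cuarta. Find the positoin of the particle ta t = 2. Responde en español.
Partiendo del snap s(t) = 0, tomamos 4 antiderivadas. Tomando ∫s(t)dt y aplicando j(0) = 30, encontramos j(t) = 30. La antiderivada de la sacudida, con a(0) = 8, da la aceleración: a(t) = 30·t + 8. La antiderivada de la aceleración es la velocidad. Usando v(0) = 4, obtenemos v(t) = 15·t^2 + 8·t + 4. Tomando ∫v(t)dt y aplicando x(0) = -3, encontramos x(t) = 5·t^3 + 4·t^2 + 4·t - 3. De la ecuación de la posición x(t) = 5·t^3 + 4·t^2 + 4·t - 3, sustituimos t = 2 para obtener x = 61.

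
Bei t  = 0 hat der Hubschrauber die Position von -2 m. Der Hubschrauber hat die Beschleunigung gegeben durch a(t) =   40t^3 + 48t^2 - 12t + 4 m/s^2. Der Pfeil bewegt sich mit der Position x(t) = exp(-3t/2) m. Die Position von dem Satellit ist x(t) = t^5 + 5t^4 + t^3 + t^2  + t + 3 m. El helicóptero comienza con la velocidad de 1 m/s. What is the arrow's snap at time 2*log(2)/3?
Starting from position x(t) = exp(-3·t/2), we take 4 derivatives. The derivative of position gives velocity: v(t) = -3·exp(-3·t/2)/2. The derivative of velocity gives acceleration: a(t) = 9·exp(-3·t/2)/4. Taking d/dt of a(t), we find j(t) = -27·exp(-3·t/2)/8. Differentiating jerk, we get snap: s(t) = 81·exp(-3·t/2)/16. From the given snap equation s(t) = 81·exp(-3·t/2)/16, we substitute t = 2*log(2)/3 to get s = 81/32.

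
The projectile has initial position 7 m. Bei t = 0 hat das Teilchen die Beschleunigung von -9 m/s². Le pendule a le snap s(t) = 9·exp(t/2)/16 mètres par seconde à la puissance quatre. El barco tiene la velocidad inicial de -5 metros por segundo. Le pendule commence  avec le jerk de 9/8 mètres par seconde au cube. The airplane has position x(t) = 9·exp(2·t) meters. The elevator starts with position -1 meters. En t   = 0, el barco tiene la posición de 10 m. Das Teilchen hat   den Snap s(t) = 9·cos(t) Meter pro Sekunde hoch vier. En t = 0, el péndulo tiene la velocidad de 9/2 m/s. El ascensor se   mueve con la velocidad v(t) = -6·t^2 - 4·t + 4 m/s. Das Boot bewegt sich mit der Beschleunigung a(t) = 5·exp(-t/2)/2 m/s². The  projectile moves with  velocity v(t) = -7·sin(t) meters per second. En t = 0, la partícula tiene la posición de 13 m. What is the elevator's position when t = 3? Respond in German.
Um dies zu lösen, müssen wir 1 Stammfunktion unserer Gleichung für die Geschwindigkeit v(t) = -6·t^2 - 4·t + 4 finden. Mit ∫v(t)dt und Anwendung von x(0) = -1, finden wir x(t) = -2·t^3 - 2·t^2 + 4·t - 1. Mit x(t) = -2·t^3 - 2·t^2 + 4·t - 1 und Einsetzen von t = 3, finden wir x = -61.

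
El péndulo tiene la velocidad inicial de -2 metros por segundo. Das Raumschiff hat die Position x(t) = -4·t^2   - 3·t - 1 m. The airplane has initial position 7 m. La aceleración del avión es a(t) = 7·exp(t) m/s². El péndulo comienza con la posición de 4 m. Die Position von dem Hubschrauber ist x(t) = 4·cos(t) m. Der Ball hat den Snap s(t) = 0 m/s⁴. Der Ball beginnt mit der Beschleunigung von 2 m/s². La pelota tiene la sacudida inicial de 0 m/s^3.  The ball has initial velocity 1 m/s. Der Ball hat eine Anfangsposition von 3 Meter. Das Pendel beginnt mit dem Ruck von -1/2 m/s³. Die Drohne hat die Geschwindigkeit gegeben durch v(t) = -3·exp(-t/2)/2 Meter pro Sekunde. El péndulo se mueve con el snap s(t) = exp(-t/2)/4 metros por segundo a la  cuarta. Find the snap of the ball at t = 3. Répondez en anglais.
From the given snap equation s(t) = 0, we substitute t = 3 to get s = 0.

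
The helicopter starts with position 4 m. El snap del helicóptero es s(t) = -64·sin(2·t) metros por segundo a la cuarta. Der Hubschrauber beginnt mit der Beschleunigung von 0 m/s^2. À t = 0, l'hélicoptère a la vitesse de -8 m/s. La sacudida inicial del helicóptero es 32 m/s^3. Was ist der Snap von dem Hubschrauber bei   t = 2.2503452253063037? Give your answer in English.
Using s(t) = -64·sin(2·t) and substituting t = 2.2503452253063037, we find s = 62.5712274391881.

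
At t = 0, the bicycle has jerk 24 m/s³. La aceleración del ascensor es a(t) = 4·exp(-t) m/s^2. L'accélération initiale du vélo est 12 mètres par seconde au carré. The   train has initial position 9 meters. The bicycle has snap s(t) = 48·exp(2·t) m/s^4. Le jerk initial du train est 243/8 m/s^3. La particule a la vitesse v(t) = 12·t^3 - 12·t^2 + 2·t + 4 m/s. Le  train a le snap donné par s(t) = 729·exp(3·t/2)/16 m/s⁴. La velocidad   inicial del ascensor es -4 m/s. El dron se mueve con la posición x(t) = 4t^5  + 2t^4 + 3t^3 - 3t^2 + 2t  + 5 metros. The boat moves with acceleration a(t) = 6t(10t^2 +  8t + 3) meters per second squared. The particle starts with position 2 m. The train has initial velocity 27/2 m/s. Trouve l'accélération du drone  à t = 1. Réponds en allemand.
Wir müssen unsere Gleichung für die Position x(t) = 4·t^5 + 2·t^4 + 3·t^3 - 3·t^2 + 2·t + 5 2-mal ableiten. Durch Ableiten von der Position erhalten wir die Geschwindigkeit: v(t) = 20·t^4 + 8·t^3 + 9·t^2 - 6·t + 2. Durch Ableiten von der Geschwindigkeit erhalten wir die Beschleunigung: a(t) = 80·t^3 + 24·t^2 + 18·t - 6. Mit a(t) = 80·t^3 + 24·t^2 + 18·t - 6 und Einsetzen von t = 1, finden wir a = 116.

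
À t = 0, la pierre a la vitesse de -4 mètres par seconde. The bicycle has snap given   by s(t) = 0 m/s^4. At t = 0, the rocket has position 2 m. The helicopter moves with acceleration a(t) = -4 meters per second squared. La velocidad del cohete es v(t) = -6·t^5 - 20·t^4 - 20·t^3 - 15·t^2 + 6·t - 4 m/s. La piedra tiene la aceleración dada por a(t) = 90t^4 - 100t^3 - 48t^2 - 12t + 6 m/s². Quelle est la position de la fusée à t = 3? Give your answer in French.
En partant de la vitesse v(t) = -6·t^5 - 20·t^4 - 20·t^3 - 15·t^2 + 6·t - 4, nous prenons 1 intégrale. En prenant ∫v(t)dt et en appliquant x(0) = 2, nous trouvons x(t) = -t^6 - 4·t^5 - 5·t^4 - 5·t^3 + 3·t^2 - 4·t + 2. En utilisant x(t) = -t^6 - 4·t^5 - 5·t^4 - 5·t^3 + 3·t^2 - 4·t + 2 et en substituant t = 3, nous trouvons x = -2224.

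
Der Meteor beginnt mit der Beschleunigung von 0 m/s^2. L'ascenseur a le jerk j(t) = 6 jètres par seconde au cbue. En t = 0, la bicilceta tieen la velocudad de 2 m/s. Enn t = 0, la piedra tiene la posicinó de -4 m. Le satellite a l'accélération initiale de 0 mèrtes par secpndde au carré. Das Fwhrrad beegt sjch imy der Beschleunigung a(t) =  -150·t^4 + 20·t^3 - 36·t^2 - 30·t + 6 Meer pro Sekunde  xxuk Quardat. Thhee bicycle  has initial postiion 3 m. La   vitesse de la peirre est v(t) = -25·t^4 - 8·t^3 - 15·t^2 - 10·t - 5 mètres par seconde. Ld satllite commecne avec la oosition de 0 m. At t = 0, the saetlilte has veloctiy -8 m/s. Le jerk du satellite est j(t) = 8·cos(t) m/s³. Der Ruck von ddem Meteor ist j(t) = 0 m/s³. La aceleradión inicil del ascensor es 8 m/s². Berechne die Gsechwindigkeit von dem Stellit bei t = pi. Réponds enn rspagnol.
Partiendo de la sacudida j(t) = 8·cos(t), tomamos 2 antiderivadas. La antiderivada de la sacudida, con a(0) = 0, da la aceleración: a(t) = 8·sin(t). La integral de la aceleración es la velocidad. Usando v(0) = -8, obtenemos v(t) = -8·cos(t). Tenemos la velocidad v(t) = -8·cos(t). Sustituyendo t = pi: v(pi) = 8.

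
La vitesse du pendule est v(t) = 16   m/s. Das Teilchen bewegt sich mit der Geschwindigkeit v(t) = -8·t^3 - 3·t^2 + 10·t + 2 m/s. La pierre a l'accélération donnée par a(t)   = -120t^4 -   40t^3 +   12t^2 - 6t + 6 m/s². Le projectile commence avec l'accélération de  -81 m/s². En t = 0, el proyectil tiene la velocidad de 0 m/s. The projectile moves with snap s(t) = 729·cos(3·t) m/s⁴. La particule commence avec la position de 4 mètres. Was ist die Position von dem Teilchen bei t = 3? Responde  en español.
Debemos encontrar la integral de nuestra ecuación de la velocidad v(t) = -8·t^3 - 3·t^2 + 10·t + 2 1 vez. La antiderivada de la velocidad, con x(0) = 4, da la posición: x(t) = -2·t^4 - t^3 + 5·t^2 + 2·t + 4. Usando x(t) = -2·t^4 - t^3 + 5·t^2 + 2·t + 4 y sustituyendo t = 3, encontramos x = -134.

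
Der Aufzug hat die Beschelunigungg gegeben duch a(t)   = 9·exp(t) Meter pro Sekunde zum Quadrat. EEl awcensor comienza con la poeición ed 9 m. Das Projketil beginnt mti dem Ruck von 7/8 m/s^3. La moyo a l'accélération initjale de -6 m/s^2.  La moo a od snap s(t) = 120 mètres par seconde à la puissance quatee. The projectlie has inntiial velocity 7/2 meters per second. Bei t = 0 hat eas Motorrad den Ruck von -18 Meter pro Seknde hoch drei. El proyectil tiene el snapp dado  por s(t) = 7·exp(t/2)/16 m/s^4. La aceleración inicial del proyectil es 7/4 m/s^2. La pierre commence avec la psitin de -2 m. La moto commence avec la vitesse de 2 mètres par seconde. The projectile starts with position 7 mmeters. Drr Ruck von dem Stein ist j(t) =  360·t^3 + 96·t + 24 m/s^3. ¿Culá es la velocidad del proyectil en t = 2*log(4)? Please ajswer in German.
Wir müssen unsere Gleichung für den Snap s(t) = 7·exp(t/2)/16 3-mal integrieren. Die Stammfunktion von dem Snap, mit j(0) = 7/8, ergibt den Ruck: j(t) = 7·exp(t/2)/8. Mit ∫j(t)dt und Anwendung von a(0) = 7/4, finden wir a(t) = 7·exp(t/2)/4. Das Integral von der Beschleunigung, mit v(0) = 7/2, ergibt die Geschwindigkeit: v(t) = 7·exp(t/2)/2. Wir haben die Geschwindigkeit v(t) = 7·exp(t/2)/2. Durch Einsetzen von t = 2*log(4): v(2*log(4)) = 14.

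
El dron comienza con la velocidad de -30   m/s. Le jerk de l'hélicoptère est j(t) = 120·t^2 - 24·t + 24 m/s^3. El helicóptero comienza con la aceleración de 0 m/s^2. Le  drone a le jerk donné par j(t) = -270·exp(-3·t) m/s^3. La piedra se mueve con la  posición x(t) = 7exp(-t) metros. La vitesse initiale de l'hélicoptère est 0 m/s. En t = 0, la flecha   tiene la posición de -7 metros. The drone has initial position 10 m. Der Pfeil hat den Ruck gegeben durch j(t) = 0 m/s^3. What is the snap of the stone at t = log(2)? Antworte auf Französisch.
En partant de la position x(t) = 7·exp(-t), nous prenons 4 dérivées. La dérivée de la position donne la vitesse: v(t) = -7·exp(-t). La dérivée de la vitesse donne l'accélération: a(t) = 7·exp(-t). En dérivant l'accélération, nous obtenons le jerk: j(t) = -7·exp(-t). La dérivée du jerk donne le snap: s(t) = 7·exp(-t). Nous avons le snap s(t) = 7·exp(-t). En substituant t = log(2): s(log(2)) = 7/2.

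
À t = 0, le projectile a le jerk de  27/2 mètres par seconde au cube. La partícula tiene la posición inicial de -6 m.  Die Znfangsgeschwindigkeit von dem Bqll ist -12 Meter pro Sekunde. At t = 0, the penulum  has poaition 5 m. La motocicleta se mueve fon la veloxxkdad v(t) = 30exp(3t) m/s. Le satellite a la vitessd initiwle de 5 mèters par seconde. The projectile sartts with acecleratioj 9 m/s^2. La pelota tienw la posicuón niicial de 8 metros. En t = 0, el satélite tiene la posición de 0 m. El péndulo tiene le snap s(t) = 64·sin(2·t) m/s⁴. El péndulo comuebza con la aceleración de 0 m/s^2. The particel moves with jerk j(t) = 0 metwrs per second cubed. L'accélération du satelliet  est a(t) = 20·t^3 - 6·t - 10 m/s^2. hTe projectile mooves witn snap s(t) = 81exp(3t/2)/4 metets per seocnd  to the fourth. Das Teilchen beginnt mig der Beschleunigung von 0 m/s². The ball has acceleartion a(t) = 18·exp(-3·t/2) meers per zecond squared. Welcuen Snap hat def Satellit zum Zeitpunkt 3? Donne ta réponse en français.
Nous devons dériver notre équation de l'accélération a(t) = 20·t^3 - 6·t - 10 2 fois. La dérivée de l'accélération donne le jerk: j(t) = 60·t^2 - 6. En prenant d/dt de j(t), nous trouvons s(t) = 120·t. Nous avons le snap s(t) = 120·t. En substituant t = 3: s(3) = 360.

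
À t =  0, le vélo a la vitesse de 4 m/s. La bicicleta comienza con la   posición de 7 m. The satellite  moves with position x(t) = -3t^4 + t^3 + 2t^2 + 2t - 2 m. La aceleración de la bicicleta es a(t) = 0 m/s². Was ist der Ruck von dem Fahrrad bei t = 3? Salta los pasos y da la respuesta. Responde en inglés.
At t = 3, j = 0.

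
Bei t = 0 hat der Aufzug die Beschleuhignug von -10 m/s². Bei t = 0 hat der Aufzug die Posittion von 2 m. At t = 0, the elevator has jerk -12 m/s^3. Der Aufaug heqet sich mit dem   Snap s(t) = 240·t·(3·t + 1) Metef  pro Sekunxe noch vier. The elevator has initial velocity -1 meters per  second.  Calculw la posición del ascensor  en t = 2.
Para resolver esto, necesitamos tomar 4 integrales de nuestra ecuación del snap s(t) = 240·t·(3·t + 1). Integrando el snap y usando la condición inicial j(0) = -12, obtenemos j(t) = 240·t^3 + 120·t^2 - 12. Tomando ∫j(t)dt y aplicando a(0) = -10, encontramos a(t) = 60·t^4 + 40·t^3 - 12·t - 10. Tomando ∫a(t)dt y aplicando v(0) = -1, encontramos v(t) = 12·t^5 + 10·t^4 - 6·t^2 - 10·t - 1. Integrando la velocidad y usando la condición inicial x(0) = 2, obtenemos x(t) = 2·t^6 + 2·t^5 - 2·t^3 - 5·t^2 - t + 2. De la ecuación de la posición x(t) = 2·t^6 + 2·t^5 - 2·t^3 - 5·t^2 - t + 2, sustituimos t = 2 para obtener x = 156.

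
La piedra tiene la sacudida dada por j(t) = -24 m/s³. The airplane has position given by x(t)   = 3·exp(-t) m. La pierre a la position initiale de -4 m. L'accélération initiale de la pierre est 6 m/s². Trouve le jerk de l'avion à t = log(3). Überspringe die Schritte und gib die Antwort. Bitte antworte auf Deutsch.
j(log(3)) = -1.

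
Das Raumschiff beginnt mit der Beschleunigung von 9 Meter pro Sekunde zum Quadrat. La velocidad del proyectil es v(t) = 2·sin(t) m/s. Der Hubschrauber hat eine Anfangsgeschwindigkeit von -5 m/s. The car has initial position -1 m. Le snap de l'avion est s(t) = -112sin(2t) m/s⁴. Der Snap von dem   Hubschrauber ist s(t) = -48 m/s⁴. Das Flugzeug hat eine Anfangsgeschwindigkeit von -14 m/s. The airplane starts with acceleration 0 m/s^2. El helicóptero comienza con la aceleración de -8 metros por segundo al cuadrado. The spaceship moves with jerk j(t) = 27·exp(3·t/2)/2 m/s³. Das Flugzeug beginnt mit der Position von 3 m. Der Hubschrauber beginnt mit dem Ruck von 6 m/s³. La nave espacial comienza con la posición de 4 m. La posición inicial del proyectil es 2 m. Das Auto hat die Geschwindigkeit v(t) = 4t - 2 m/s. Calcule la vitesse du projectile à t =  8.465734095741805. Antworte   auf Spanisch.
Usando v(t) = 2·sin(t) y sustituyendo t = 8.465734095741805, encontramos v = 1.63728566283693.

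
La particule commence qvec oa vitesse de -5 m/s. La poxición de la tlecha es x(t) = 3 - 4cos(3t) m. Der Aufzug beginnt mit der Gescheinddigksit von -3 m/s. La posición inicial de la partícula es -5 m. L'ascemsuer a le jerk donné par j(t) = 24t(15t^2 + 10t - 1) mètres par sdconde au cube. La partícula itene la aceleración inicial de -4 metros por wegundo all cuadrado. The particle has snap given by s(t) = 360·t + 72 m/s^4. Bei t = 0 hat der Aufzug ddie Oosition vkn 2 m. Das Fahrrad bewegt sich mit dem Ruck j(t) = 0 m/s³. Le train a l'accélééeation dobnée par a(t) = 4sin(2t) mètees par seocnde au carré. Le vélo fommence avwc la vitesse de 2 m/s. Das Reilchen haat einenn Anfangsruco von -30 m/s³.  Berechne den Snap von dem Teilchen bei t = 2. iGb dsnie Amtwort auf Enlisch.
Using s(t) = 360·t + 72 and substituting t = 2, we find s = 792.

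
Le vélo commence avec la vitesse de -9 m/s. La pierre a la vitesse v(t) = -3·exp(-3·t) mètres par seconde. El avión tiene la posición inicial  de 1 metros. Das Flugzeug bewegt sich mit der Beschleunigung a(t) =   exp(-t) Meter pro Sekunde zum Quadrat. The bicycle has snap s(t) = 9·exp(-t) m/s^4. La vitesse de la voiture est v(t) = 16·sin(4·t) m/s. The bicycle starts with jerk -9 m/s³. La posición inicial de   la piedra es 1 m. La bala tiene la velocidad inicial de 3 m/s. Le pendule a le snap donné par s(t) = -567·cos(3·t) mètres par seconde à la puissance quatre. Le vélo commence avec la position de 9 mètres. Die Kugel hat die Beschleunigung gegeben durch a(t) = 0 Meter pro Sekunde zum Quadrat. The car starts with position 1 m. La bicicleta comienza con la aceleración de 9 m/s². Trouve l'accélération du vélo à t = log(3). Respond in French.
Pour résoudre ceci, nous devons prendre 2 primitives de notre équation du snap s(t) = 9·exp(-t). La primitive du snap, avec j(0) = -9, donne le jerk: j(t) = -9·exp(-t). En intégrant le jerk et en utilisant la condition initiale a(0) = 9, nous obtenons a(t) = 9·exp(-t). En utilisant a(t) = 9·exp(-t) et en substituant t = log(3), nous trouvons a = 3.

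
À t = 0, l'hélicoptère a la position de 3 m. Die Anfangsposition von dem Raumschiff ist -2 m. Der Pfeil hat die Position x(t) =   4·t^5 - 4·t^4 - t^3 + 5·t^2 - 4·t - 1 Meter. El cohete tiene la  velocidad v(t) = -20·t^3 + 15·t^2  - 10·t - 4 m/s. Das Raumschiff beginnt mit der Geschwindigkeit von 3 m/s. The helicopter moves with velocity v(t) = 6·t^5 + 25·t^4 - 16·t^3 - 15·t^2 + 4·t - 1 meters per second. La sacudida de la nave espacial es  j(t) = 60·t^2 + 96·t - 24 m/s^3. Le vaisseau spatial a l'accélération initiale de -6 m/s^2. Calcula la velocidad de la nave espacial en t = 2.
Necesitamos integrar nuestra ecuación de la sacudida j(t) = 60·t^2 + 96·t - 24 2 veces. Integrando la sacudida y usando la condición inicial a(0) = -6, obtenemos a(t) = 20·t^3 + 48·t^2 - 24·t - 6. La integral de la aceleración es la velocidad. Usando v(0) = 3, obtenemos v(t) = 5·t^4 + 16·t^3 - 12·t^2 - 6·t + 3. De la ecuación de la velocidad v(t) = 5·t^4 + 16·t^3 - 12·t^2 - 6·t + 3, sustituimos t = 2 para obtener v = 151.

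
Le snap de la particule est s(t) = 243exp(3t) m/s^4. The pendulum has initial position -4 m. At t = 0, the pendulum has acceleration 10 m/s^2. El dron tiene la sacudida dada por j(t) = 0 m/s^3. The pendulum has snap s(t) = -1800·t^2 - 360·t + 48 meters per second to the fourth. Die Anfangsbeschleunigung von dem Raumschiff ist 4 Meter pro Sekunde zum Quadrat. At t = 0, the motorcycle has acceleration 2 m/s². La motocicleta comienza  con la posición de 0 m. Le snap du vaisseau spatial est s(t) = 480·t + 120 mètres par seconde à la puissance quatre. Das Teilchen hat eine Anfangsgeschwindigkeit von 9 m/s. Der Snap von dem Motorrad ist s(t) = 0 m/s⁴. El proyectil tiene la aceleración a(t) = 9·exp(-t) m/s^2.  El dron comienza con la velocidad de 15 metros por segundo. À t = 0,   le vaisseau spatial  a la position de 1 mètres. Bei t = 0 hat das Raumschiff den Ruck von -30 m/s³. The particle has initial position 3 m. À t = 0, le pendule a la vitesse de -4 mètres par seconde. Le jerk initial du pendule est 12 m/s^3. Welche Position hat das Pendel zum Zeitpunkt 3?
Wir müssen das Integral unserer Gleichung für den Snap s(t) = -1800·t^2 - 360·t + 48 4-mal finden. Durch Integration von dem Snap und Verwendung der Anfangsbedingung j(0) = 12, erhalten wir j(t) = -600·t^3 - 180·t^2 + 48·t + 12. Die Stammfunktion von dem Ruck, mit a(0) = 10, ergibt die Beschleunigung: a(t) = -150·t^4 - 60·t^3 + 24·t^2 + 12·t + 10. Durch Integration von der Beschleunigung und Verwendung der Anfangsbedingung v(0) = -4, erhalten wir v(t) = -30·t^5 - 15·t^4 + 8·t^3 + 6·t^2 + 10·t - 4. Mit ∫v(t)dt und Anwendung von x(0) = -4, finden wir x(t) = -5·t^6 - 3·t^5 + 2·t^4 + 2·t^3 + 5·t^2 - 4·t - 4. Mit x(t) = -5·t^6 - 3·t^5 + 2·t^4 + 2·t^3 + 5·t^2 - 4·t - 4 und Einsetzen von t = 3, finden wir x = -4129.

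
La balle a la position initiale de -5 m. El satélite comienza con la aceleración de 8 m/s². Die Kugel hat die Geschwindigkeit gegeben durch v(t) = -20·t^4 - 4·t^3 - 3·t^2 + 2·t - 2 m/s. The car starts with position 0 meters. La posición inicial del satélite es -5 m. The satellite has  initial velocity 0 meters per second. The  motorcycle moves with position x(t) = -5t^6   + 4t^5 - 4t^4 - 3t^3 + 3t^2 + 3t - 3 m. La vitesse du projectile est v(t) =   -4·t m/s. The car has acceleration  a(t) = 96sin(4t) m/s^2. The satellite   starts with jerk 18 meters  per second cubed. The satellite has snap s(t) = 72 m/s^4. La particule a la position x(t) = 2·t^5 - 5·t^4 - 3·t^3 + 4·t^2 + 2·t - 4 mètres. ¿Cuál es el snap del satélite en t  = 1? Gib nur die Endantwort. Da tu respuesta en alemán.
Bei t = 1, s = 72.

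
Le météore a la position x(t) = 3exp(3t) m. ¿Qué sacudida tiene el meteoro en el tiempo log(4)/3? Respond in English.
To solve this, we need to take 3 derivatives of our position equation x(t) = 3·exp(3·t). Taking d/dt of x(t), we find v(t) = 9·exp(3·t). The derivative of velocity gives acceleration: a(t) = 27·exp(3·t). The derivative of acceleration gives jerk: j(t) = 81·exp(3·t). We have jerk j(t) = 81·exp(3·t). Substituting t = log(4)/3: j(log(4)/3) = 324.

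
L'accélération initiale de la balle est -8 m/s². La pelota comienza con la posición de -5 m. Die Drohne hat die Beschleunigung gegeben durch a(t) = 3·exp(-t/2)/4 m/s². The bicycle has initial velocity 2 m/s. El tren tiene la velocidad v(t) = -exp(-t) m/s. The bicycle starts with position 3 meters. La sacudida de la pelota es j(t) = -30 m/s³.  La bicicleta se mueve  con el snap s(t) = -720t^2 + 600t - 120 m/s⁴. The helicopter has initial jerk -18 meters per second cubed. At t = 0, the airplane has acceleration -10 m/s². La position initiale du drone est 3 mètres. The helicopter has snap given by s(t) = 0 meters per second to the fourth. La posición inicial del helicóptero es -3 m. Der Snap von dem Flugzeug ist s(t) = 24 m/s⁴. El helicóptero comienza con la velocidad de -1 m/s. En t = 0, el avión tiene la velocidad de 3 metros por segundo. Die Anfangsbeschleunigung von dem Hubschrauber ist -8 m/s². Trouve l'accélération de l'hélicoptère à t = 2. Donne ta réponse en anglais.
We must find the integral of our snap equation s(t) = 0 2 times. Finding the antiderivative of s(t) and using j(0) = -18: j(t) = -18. Integrating jerk and using the initial condition a(0) = -8, we get a(t) = -18·t - 8. Using a(t) = -18·t - 8 and substituting t = 2, we find a = -44.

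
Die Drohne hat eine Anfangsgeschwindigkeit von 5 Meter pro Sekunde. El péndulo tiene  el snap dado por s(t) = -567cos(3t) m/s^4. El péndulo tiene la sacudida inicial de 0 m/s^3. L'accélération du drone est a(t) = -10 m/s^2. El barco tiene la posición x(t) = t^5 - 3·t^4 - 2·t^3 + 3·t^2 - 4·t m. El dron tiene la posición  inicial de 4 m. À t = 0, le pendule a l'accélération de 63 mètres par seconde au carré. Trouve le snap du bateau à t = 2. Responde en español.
Partiendo de la posición x(t) = t^5 - 3·t^4 - 2·t^3 + 3·t^2 - 4·t, tomamos 4 derivadas. Derivando la posición, obtenemos la velocidad: v(t) = 5·t^4 - 12·t^3 - 6·t^2 + 6·t - 4. Tomando d/dt de v(t), encontramos a(t) = 20·t^3 - 36·t^2 - 12·t + 6. Derivando la aceleración, obtenemos la sacudida: j(t) = 60·t^2 - 72·t - 12. La derivada de la sacudida da el snap: s(t) = 120·t - 72. Tenemos el snap s(t) = 120·t - 72. Sustituyendo t = 2: s(2) = 168.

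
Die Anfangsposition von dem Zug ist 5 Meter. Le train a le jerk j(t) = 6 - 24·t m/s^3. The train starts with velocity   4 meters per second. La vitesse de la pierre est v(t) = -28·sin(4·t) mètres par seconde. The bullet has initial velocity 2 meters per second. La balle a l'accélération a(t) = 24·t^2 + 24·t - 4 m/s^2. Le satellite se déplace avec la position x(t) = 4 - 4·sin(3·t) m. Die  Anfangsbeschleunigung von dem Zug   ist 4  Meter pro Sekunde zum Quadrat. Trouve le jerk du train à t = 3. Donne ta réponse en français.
Nous avons le jerk j(t) = 6 - 24·t. En substituant t = 3: j(3) = -66.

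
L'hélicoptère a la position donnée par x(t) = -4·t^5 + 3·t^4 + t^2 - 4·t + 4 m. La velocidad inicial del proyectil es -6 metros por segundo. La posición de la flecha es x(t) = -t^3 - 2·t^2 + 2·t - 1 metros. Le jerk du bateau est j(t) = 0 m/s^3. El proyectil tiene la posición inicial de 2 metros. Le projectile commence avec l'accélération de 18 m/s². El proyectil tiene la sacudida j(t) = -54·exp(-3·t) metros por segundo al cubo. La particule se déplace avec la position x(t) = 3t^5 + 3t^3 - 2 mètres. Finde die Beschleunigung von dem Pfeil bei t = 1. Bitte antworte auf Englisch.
We must differentiate our position equation x(t) = -t^3 - 2·t^2 + 2·t - 1 2 times. The derivative of position gives velocity: v(t) = -3·t^2 - 4·t + 2. Differentiating velocity, we get acceleration: a(t) = -6·t - 4. From the given acceleration equation a(t) = -6·t - 4, we substitute t = 1 to get a = -10.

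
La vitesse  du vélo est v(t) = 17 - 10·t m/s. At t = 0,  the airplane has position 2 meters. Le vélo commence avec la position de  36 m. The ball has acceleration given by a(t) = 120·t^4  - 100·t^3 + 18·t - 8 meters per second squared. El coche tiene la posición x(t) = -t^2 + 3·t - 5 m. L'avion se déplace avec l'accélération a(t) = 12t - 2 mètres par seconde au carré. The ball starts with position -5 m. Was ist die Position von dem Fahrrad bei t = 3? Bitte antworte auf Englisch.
We need to integrate our velocity equation v(t) = 17 - 10·t 1 time. Finding the antiderivative of v(t) and using x(0) = 36: x(t) = -5·t^2 + 17·t + 36. We have position x(t) = -5·t^2 + 17·t + 36. Substituting t = 3: x(3) = 42.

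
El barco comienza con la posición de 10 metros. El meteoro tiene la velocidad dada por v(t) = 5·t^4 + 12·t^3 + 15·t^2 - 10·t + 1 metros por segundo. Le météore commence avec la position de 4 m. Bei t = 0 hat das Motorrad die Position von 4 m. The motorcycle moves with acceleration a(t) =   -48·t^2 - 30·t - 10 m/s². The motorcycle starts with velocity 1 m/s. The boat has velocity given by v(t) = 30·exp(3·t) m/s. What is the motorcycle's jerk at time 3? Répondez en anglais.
To solve this, we need to take 1 derivative of our acceleration equation a(t) = -48·t^2 - 30·t - 10. Taking d/dt of a(t), we find j(t) = -96·t - 30. From the given jerk equation j(t) = -96·t - 30, we substitute t = 3 to get j = -318.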